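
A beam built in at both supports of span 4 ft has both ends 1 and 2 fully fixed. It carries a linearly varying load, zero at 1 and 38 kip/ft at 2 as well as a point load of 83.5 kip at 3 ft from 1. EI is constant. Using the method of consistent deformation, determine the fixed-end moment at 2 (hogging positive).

M_2 = 77.37 kip·ft

Release both end moments; the primary structure is a simply-supported span 12 with redundants M_1 and M_2.
On the primary (simply-supported) span, the end slopes from the loading are:
  at 1: triangular load, peak 38: 7w₀L³/(360EI) = 47.29/EI
  at 2: triangular load, peak 38: w₀L³/(45EI) = 54.04/EI
  at 1: point load 83.5 at a = 3: Pab(L + b)/(6LEI) = 52.19/EI
  at 2: point load 83.5 at a = 3: Pab(L + a)/(6LEI) = 73.06/EI
  θ_10 = 99.48/EI,  θ_20 = 127.1/EI
Flexibility coefficients: a unit moment at one end gives L/(3EI) there and L/(6EI) at the far end, so f₁₁ = f₂₂ = 1.333/EI and f₁₂ = f₂₁ = 0.6667/EI.
Compatibility — zero rotation at each built-in end:
  1.333 M_1 + 0.6667 M_2 = 99.48
  0.6667 M_1 + 1.333 M_2 = 127.1
Solving the pair gives M_1 = 35.92 kip·ft and M_2 = 77.37 kip·ft (hogging).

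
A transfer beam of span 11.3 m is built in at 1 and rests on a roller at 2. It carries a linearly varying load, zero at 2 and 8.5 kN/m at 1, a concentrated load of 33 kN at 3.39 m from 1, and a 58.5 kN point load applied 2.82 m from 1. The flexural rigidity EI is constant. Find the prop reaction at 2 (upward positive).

R_2 = 18.62 kN

Remove the prop at 2; the released (primary) structure is a cantilever built in at 1.
Deflection at 2 on the released cantilever, summing each load's contribution:
  triangular load, peak 8.5 at the fixed end: w₀L⁴/(30EI) = 4620/EI
  point load 33 at a = 3.39: Pa²(3L − a)/(6EI) = 1928/EI
  point load 58.5 at a = 2.82: Pa²(3L − a)/(6EI) = 2410/EI
  δ_0 = 8958/EI
Flexibility coefficient — unit upward force at 2: δ_{22} = L³/(3EI) = 481/EI.
The prop prevents deflection at 2: R_2 = δ_0/δ_{22} = 8958/481 = 18.62 kN.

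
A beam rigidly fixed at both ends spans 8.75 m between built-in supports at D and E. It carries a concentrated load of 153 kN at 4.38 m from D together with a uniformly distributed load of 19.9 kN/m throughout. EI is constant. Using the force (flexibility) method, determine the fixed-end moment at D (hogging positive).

M_D = 294.1 kN·m

Release both end moments; the primary structure is a simply-supported span DE with redundants M_D and M_E.
On the primary (simply-supported) span, the end slopes from the loading are:
  at D: point load 153 at a = 4.38: Pab(L + b)/(6LEI) = 731.8/EI
  at E: point load 153 at a = 4.38: Pab(L + a)/(6LEI) = 732.4/EI
  at D: UDL 19.9: wL³/(24EI) = 555.5/EI
  at E: UDL 19.9: wL³/(24EI) = 555.5/EI
  θ_D0 = 1287/EI,  θ_E0 = 1288/EI
Flexibility coefficients: a unit moment at one end gives L/(3EI) there and L/(6EI) at the far end, so f₁₁ = f₂₂ = 2.917/EI and f₁₂ = f₂₁ = 1.458/EI.
Compatibility — zero rotation at each built-in end:
  2.917 M_D + 1.458 M_E = 1287
  1.458 M_D + 2.917 M_E = 1288
Solving the pair gives M_D = 294.1 kN·m and M_E = 294.5 kN·m (hogging).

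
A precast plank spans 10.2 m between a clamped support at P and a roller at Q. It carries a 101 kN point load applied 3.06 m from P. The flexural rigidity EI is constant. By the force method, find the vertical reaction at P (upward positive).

R_P = 88.73 kN

Remove the prop at Q; the released (primary) structure is a cantilever built in at P.
Downward deflection at the released point Q due to the loads:
  point load 101 at a = 3.06: Pa²(3L − a)/(6EI) = 4341/EI
Tip deflection under a unit load at Q: L³/(3EI) = 353.7/EI.
The prop prevents deflection at Q: R_Q = δ_0/δ_{QQ} = 4341/353.7 = 12.27 kN.
Vertical equilibrium: R_P = ΣP − R_Q = 101 − 12.27 = 88.73 kN.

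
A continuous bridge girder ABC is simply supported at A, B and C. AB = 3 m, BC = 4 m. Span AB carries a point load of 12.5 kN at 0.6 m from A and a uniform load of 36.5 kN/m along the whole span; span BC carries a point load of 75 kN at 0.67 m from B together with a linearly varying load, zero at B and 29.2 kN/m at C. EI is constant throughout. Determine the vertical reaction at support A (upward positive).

R_A = 45.88 kN

Release continuity at B by inserting a hinge; the redundant is the internal moment M_B. The primary structure is two simply-supported spans AB and BC.
Rotations at B on the released spans (each span's end-slope, ×1/EI):
  span AB: point load 12.5 at a = 0.6: Pab(L + a)/(6LEI) = 3.6/EI
  span AB: UDL 36.5: wL³/(24EI) = 41.06/EI
  span BC: point load 75 at a = 0.67: Pab(L + b)/(6LEI) = 51.11/EI
  span BC: triangular load, peak 29.2: 7w₀L³/(360EI) = 36.34/EI
  relative rotation θ_0 = (44.66 + 87.44)/EI = 132.1/EI
A unit hogging moment at B produces rotation L₁/(3EI) + L₂/(3EI) = 2.333/EI.
Compatibility: M_B·(L₁+L₂)/(3EI) = θ_0, giving M_B = 56.62 kN·m (hogging).
Span AB, ΣM about A with M_B applied at B: R_B^{AB}·3 = 171.8 + 56.62, so R_B^{AB} = 76.12 kN and R_A = 122 − 76.12 = 45.88 kN.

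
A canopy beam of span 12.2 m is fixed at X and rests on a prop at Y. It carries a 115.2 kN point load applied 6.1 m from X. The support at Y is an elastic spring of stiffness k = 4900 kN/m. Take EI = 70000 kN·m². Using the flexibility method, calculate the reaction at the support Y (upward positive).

R_Y = 35.17 kN

Choose R_Y as the redundant. The primary structure is the cantilever fixed at X.
Downward deflection at the released point Y due to the loads:
  point load 115.2 at a = 6.1: Pa²(3L − a)/(6EI) = 21790/EI
Tip deflection under a unit load at Y: L³/(3EI) = 605.3/EI.
With EI = 70000 kN·m²: δ_0 = 0.31129 m and δ_{YY} = 0.008647 m/kN.
Compatibility — the spring shortens by R_Y/k under the reaction it provides: δ_0 − R_Y·δ_{YY} = R_Y/k. With 1/k = 0.000204 m/kN, R_Y = δ_0 / (δ_{YY} + 1/k) = 0.31129 / (0.008647 + 0.000204) = 35.17 kN.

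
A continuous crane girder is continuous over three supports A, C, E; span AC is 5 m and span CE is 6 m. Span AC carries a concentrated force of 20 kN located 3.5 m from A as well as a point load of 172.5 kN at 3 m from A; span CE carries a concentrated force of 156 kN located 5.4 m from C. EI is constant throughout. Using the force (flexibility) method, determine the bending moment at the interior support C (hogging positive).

M_C = 108.7 kN·m

Insert a hinge at C; M_C is the redundant, and each span becomes simply supported.
End slopes at the hinge C, treating each span as simply supported:
  span AC: point load 20 at a = 3.5: Pab(L + a)/(6LEI) = 29.75/EI
  span AC: point load 172.5 at a = 3: Pab(L + a)/(6LEI) = 276/EI
  span CE: point load 156 at a = 5.4: Pab(L + b)/(6LEI) = 92.66/EI
  relative rotation θ_0 = (305.8 + 92.66)/EI = 398.4/EI
A unit hogging moment at C produces rotation L₁/(3EI) + L₂/(3EI) = 3.667/EI.
Slope continuity at C: θ_0 = M_C·3.667/EI, so M_C = 398.4/3.667 = 108.7 kN·m (hogging).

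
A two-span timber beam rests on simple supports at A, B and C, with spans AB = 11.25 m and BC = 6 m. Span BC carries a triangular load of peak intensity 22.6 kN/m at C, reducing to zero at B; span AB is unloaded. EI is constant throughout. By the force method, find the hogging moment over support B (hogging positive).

M_B = 16.51 kN·m

Insert a hinge at B; M_B is the redundant, and each span becomes simply supported.
Discontinuity in slope at B on the released structure — sum the simple-span end rotations:
  span BC: triangular load, peak 22.6: 7w₀L³/(360EI) = 94.92/EI
  relative rotation θ_0 = (0 + 94.92)/EI = 94.92/EI
A unit hogging moment at B produces rotation L₁/(3EI) + L₂/(3EI) = 5.75/EI.
Slope continuity at B: θ_0 = M_B·5.75/EI, so M_B = 94.92/5.75 = 16.51 kN·m (hogging).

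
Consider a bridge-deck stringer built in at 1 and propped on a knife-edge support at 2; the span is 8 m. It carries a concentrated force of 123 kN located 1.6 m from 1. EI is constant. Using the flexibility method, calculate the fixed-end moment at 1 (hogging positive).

Take the reaction at 2 as the redundant and release it; the primary structure is a cantilever fixed at 1.
Deflection at 2 on the released cantilever, summing each load's contribution:
  point load 123 at a = 1.6: Pa²(3L − a)/(6EI) = 1176/EI
Flexibility coefficient — unit upward force at 2: δ_{22} = L³/(3EI) = 170.7/EI.
Compatibility at 2: δ_0 − R_2·δ_{22} = 0, so R_2 = 1176/170.7 = 6.888 kN.
Moment equilibrium about 1: M_1 = Σ(load moments about 1) − R_2·L = 196.8 − 6.888×8 = 141.7 kN·m.

M_1 = 141.7 kN·m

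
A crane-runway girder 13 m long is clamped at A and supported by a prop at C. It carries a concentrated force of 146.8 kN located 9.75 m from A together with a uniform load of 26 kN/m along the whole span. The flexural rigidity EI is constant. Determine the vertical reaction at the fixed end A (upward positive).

Choose R_C as the redundant. The primary structure is the cantilever fixed at A.
Deflection at C on the released cantilever, summing each load's contribution:
  point load 146.8 at a = 9.75: Pa²(3L − a)/(6EI) = 68031/EI
  UDL 26: wL⁴/(8EI) = 92823/EI
  δ_0 = 160855/EI
Tip deflection under a unit load at C: L³/(3EI) = 732.3/EI.
The prop prevents deflection at C: R_C = δ_0/δ_{CC} = 160855/732.3 = 219.6 kN.
Vertical equilibrium: R_A = ΣP − R_C = 484.8 − 219.6 = 265.2 kN.

R_A = 265.2 kN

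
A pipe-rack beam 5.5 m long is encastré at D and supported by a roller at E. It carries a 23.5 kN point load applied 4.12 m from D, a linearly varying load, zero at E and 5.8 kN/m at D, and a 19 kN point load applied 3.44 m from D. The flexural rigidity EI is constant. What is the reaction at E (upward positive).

R_E = 26.86 kN

Release the roller at E. Primary structure: cantilever fixed at D.
Free-end deflection of the primary structure under the applied loading (downward +):
  point load 23.5 at a = 4.12: Pa²(3L − a)/(6EI) = 823.1/EI
  triangular load, peak 5.8 at the fixed end: w₀L⁴/(30EI) = 176.9/EI
  point load 19 at a = 3.44: Pa²(3L − a)/(6EI) = 489.4/EI
  δ_0 = 1489/EI
Tip deflection under a unit load at E: L³/(3EI) = 55.46/EI.
Compatibility at E: δ_0 − R_E·δ_{EE} = 0, so R_E = 1489/55.46 = 26.86 kN.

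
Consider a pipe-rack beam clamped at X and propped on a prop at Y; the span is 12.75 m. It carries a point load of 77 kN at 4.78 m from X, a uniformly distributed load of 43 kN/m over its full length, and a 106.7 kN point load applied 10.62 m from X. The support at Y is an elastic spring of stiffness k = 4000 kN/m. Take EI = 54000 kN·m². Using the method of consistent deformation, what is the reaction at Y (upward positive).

R_Y = 294.3 kN

Remove the prop at Y; the released (primary) structure is a cantilever built in at X.
Primary-structure tip deflection at Y by superposition:
  point load 77 at a = 4.78: Pa²(3L − a)/(6EI) = 9814/EI
  UDL 43: wL⁴/(8EI) = 142043/EI
  point load 106.7 at a = 10.62: Pa²(3L − a)/(6EI) = 55417/EI
  δ_0 = 207274/EI
Tip deflection under a unit load at Y: L³/(3EI) = 690.9/EI.
With EI = 54000 kN·m²: δ_0 = 3.8384 m and δ_{YY} = 0.012794 m/kN.
Compatibility — the spring shortens by R_Y/k under the reaction it provides: δ_0 − R_Y·δ_{YY} = R_Y/k. With 1/k = 0.00025 m/kN, R_Y = δ_0 / (δ_{YY} + 1/k) = 3.8384 / (0.012794 + 0.00025) = 294.3 kN.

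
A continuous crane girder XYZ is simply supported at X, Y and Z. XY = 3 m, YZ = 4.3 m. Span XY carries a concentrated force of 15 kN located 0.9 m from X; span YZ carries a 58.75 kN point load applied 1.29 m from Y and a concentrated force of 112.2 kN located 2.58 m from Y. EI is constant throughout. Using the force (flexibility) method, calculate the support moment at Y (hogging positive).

Take M_Y as the redundant. Released structure: two simple spans XY and YZ with a hinge at Y.
End slopes at the hinge Y, treating each span as simply supported:
  span XY: point load 15 at a = 0.9: Pab(L + a)/(6LEI) = 6.143/EI
  span YZ: point load 58.75 at a = 1.29: Pab(L + b)/(6LEI) = 64.63/EI
  span YZ: point load 112.2 at a = 2.58: Pab(L + b)/(6LEI) = 116.2/EI
  relative rotation θ_0 = (6.143 + 180.8)/EI = 187/EI
A unit hogging moment at Y produces rotation L₁/(3EI) + L₂/(3EI) = 2.433/EI.
Compatibility: M_Y·(L₁+L₂)/(3EI) = θ_0, giving M_Y = 76.83 kN·m (hogging).

M_Y = 76.83 kN·m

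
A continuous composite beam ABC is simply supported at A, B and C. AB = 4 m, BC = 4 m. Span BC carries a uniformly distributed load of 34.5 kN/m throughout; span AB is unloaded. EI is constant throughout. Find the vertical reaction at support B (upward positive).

Take M_B as the redundant. Released structure: two simple spans AB and BC with a hinge at B.
Discontinuity in slope at B on the released structure — sum the simple-span end rotations:
  span BC: UDL 34.5: wL³/(24EI) = 92/EI
  relative rotation θ_0 = (0 + 92)/EI = 92/EI
A unit hogging moment at B produces rotation L₁/(3EI) + L₂/(3EI) = 2.667/EI.
Compatibility: M_B·(L₁+L₂)/(3EI) = θ_0, giving M_B = 34.5 kN·m (hogging).
Span AB, ΣM about A with M_B applied at B: R_B^{AB}·4 = 0 + 34.5, so R_B^{AB} = 8.625 kN and R_A = 0 − 8.625 = -8.625 kN.
Span BC, ΣM about C: R_B^{BC}·4 = 276 + 34.5, so R_B^{BC} = 77.62 kN and R_C = 138 − 77.62 = 60.38 kN.
R_B = 8.625 + 77.62 = 86.25 kN.

R_B = 86.25 kN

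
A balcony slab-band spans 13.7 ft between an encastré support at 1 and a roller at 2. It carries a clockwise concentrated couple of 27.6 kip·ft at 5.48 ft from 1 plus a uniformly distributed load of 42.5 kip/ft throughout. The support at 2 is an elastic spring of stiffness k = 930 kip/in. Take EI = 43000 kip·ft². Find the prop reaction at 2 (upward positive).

Remove the prop at 2; the released (primary) structure is a cantilever built in at 1.
Downward deflection at the released point 2 due to the loads:
  clockwise couple 27.6 at a = 5.48: M₀a(2L − a)/(2EI) = 1658/EI
  UDL 42.5: wL⁴/(8EI) = 187146/EI
  δ_0 = 188804/EI
Flexibility coefficient — unit upward force at 2: δ_{22} = L³/(3EI) = 857.1/EI.
With EI = 43000 kip·ft²: δ_0 = 4.3908 ft and δ_{22} = 0.019933 ft/kip.
Compatibility — the spring shortens by R_2/k under the reaction it provides: δ_0 − R_2·δ_{22} = R_2/k. With 1/k = 1/(930×12) ft/kip = 0.00009 ft/kip, R_2 = δ_0 / (δ_{22} + 1/k) = 4.3908 / (0.019933 + 0.00009) = 219.3 kip.

R_2 = 219.3 kip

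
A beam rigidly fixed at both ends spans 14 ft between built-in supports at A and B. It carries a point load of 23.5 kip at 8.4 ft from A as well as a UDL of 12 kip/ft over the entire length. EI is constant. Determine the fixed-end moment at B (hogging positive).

Take the two fixed-end moments M_A, M_B as redundants; the released structure is the simple span AB.
On the primary (simply-supported) span, the end slopes from the loading are:
  at A: point load 23.5 at a = 8.4: Pab(L + b)/(6LEI) = 257.9/EI
  at B: point load 23.5 at a = 8.4: Pab(L + a)/(6LEI) = 294.8/EI
  at A: UDL 12: wL³/(24EI) = 1372/EI
  at B: UDL 12: wL³/(24EI) = 1372/EI
  θ_A0 = 1630/EI,  θ_B0 = 1667/EI
Flexibility coefficients: a unit moment at one end gives L/(3EI) there and L/(6EI) at the far end, so f₁₁ = f₂₂ = 4.667/EI and f₁₂ = f₂₁ = 2.333/EI.
Compatibility — zero rotation at each built-in end:
  4.667 M_A + 2.333 M_B = 1630
  2.333 M_A + 4.667 M_B = 1667
Solving the pair gives M_A = 227.6 kip·ft and M_B = 243.4 kip·ft (hogging).

M_B = 243.4 kip·ft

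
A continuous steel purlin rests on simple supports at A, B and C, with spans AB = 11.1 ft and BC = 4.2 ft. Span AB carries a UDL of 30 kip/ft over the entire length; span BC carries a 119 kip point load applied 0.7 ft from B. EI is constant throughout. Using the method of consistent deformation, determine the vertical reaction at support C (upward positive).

Insert a hinge at B; M_B is the redundant, and each span becomes simply supported.
Rotations at B on the released spans (each span's end-slope, ×1/EI):
  span AB: UDL 30: wL³/(24EI) = 1710/EI
  span BC: point load 119 at a = 0.7: Pab(L + b)/(6LEI) = 89.08/EI
  relative rotation θ_0 = (1710 + 89.08)/EI = 1799/EI
A unit hogging moment at B produces rotation L₁/(3EI) + L₂/(3EI) = 5.1/EI.
Slope continuity at B: θ_0 = M_B·5.1/EI, so M_B = 1799/5.1 = 352.7 kip·ft (hogging).
Span BC, ΣM about C: R_B^{BC}·4.2 = 416.5 + 352.7, so R_B^{BC} = 183.1 kip and R_C = 119 − 183.1 = -64.14 kip.

R_C = -64.14 kip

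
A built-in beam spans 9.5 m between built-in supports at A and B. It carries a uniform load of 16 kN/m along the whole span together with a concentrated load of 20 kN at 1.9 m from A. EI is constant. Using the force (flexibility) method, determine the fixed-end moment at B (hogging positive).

M_B = 126.4 kN·m

Release both end moments; the primary structure is a simply-supported span AB with redundants M_A and M_B.
Simple-span end rotations at A and B under the given loads:
  at A: UDL 16: wL³/(24EI) = 571.6/EI
  at B: UDL 16: wL³/(24EI) = 571.6/EI
  at A: point load 20 at a = 1.9: Pab(L + b)/(6LEI) = 86.64/EI
  at B: point load 20 at a = 1.9: Pab(L + a)/(6LEI) = 57.76/EI
  θ_A0 = 658.2/EI,  θ_B0 = 629.3/EI
Flexibility coefficients: a unit moment at one end gives L/(3EI) there and L/(6EI) at the far end, so f₁₁ = f₂₂ = 3.167/EI and f₁₂ = f₂₁ = 1.583/EI.
Compatibility — zero rotation at each built-in end:
  3.167 M_A + 1.583 M_B = 658.2
  1.583 M_A + 3.167 M_B = 629.3
Solving the pair gives M_A = 144.7 kN·m and M_B = 126.4 kN·m (hogging).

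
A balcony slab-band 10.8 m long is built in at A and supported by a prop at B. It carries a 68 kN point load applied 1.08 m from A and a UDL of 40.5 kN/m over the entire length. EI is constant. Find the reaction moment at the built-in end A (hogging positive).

M_A = 653.3 kN·m

Choose R_B as the redundant. The primary structure is the cantilever fixed at A.
Downward deflection at the released point B due to the loads:
  point load 68 at a = 1.08: Pa²(3L − a)/(6EI) = 414/EI
  UDL 40.5: wL⁴/(8EI) = 68875/EI
  δ_0 = 69289/EI
Flexibility coefficient — unit upward force at B: δ_{BB} = L³/(3EI) = 419.9/EI.
The prop prevents deflection at B: R_B = δ_0/δ_{BB} = 69289/419.9 = 165 kN.
Moment equilibrium about A: M_A = Σ(load moments about A) − R_B·L = 2435 − 165×10.8 = 653.3 kN·m.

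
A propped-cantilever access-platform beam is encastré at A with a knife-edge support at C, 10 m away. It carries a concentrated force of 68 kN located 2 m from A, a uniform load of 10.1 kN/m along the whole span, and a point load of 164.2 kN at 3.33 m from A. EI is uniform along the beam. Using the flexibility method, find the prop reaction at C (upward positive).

Take the reaction at C as the redundant and release it; the primary structure is a cantilever fixed at A.
Downward deflection at the released point C due to the loads:
  point load 68 at a = 2: Pa²(3L − a)/(6EI) = 1269/EI
  UDL 10.1: wL⁴/(8EI) = 12625/EI
  point load 164.2 at a = 3.33: Pa²(3L − a)/(6EI) = 8093/EI
  δ_0 = 21988/EI
Flexibility coefficient — unit upward force at C: δ_{CC} = L³/(3EI) = 333.3/EI.
The prop prevents deflection at C: R_C = δ_0/δ_{CC} = 21988/333.3 = 65.96 kN.

R_C = 65.96 kN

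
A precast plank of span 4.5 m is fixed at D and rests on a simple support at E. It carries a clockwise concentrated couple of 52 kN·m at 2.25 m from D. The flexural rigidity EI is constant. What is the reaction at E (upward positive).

R_E = 13 kN

Choose R_E as the redundant. The primary structure is the cantilever fixed at D.
Deflection at E on the released cantilever, summing each load's contribution:
  clockwise couple 52 at a = 2.25: M₀a(2L − a)/(2EI) = 394.9/EI
Tip deflection under a unit load at E: L³/(3EI) = 30.38/EI.
The prop prevents deflection at E: R_E = δ_0/δ_{EE} = 394.9/30.38 = 13 kN.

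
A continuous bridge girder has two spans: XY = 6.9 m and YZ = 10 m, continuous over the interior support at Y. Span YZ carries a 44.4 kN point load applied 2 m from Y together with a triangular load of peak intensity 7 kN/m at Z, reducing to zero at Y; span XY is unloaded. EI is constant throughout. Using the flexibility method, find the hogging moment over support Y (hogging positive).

Insert a hinge at Y; M_Y is the redundant, and each span becomes simply supported.
Rotations at Y on the released spans (each span's end-slope, ×1/EI):
  span YZ: point load 44.4 at a = 2: Pab(L + b)/(6LEI) = 213.1/EI
  span YZ: triangular load, peak 7: 7w₀L³/(360EI) = 136.1/EI
  relative rotation θ_0 = (0 + 349.2)/EI = 349.2/EI
A unit hogging moment at Y produces rotation L₁/(3EI) + L₂/(3EI) = 5.633/EI.
Compatibility: M_Y·(L₁+L₂)/(3EI) = θ_0, giving M_Y = 61.99 kN·m (hogging).

M_Y = 61.99 kN·m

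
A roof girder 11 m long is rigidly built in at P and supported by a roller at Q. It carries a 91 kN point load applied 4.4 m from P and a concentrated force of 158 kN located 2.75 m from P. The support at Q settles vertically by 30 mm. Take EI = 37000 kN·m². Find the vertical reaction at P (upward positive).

R_P = 219 kN

Choose R_Q as the redundant. The primary structure is the cantilever fixed at P.
Deflection at Q on the released cantilever, summing each load's contribution:
  point load 91 at a = 4.4: Pa²(3L − a)/(6EI) = 8398/EI
  point load 158 at a = 2.75: Pa²(3L − a)/(6EI) = 6024/EI
  δ_0 = 14422/EI
Tip deflection under a unit load at Q: L³/(3EI) = 443.7/EI.
With EI = 37000 kN·m²: δ_0 = 0.38978 m and δ_{QQ} = 0.011991 m/kN.
Compatibility — the beam at Q must follow the support down by 0.03 m: δ_0 − R_Q·δ_{QQ} = 0.03, so R_Q = (0.38978 − 0.03)/0.011991 = 30 kN.
Vertical equilibrium: R_P = ΣP − R_Q = 249 − 30 = 219 kN.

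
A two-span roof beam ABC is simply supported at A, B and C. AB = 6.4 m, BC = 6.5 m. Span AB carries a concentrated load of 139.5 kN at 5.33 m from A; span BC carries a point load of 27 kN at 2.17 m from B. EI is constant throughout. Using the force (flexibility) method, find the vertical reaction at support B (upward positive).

Take M_B as the redundant. Released structure: two simple spans AB and BC with a hinge at B.
End slopes at the hinge B, treating each span as simply supported:
  span AB: point load 139.5 at a = 5.33: Pab(L + a)/(6LEI) = 243/EI
  span BC: point load 27 at a = 2.17: Pab(L + b)/(6LEI) = 70.45/EI
  relative rotation θ_0 = (243 + 70.45)/EI = 313.5/EI
A unit hogging moment at B produces rotation L₁/(3EI) + L₂/(3EI) = 4.3/EI.
Compatibility: M_B·(L₁+L₂)/(3EI) = θ_0, giving M_B = 72.9 kN·m (hogging).
Span AB, ΣM about A with M_B applied at B: R_B^{AB}·6.4 = 743.5 + 72.9, so R_B^{AB} = 127.6 kN and R_A = 139.5 − 127.6 = 11.93 kN.
Span BC, ΣM about C: R_B^{BC}·6.5 = 116.9 + 72.9, so R_B^{BC} = 29.2 kN and R_C = 27 − 29.2 = -2.202 kN.
R_B = 127.6 + 29.2 = 156.8 kN.

R_B = 156.8 kN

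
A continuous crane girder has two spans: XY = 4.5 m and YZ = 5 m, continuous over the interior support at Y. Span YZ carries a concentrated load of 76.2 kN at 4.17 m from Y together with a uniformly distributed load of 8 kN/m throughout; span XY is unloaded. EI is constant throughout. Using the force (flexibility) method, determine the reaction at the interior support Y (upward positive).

R_Y = 45.04 kN

Take M_Y as the redundant. Released structure: two simple spans XY and YZ with a hinge at Y.
End slopes at the hinge Y, treating each span as simply supported:
  span YZ: point load 76.2 at a = 4.17: Pab(L + b)/(6LEI) = 51.25/EI
  span YZ: UDL 8: wL³/(24EI) = 41.67/EI
  relative rotation θ_0 = (0 + 92.92)/EI = 92.92/EI
A unit hogging moment at Y produces rotation L₁/(3EI) + L₂/(3EI) = 3.167/EI.
Slope continuity at Y: θ_0 = M_Y·3.167/EI, so M_Y = 92.92/3.167 = 29.34 kN·m (hogging).
Span XY, ΣM about X with M_Y applied at Y: R_Y^{XY}·4.5 = 0 + 29.34, so R_Y^{XY} = 6.521 kN and R_X = 0 − 6.521 = -6.521 kN.
Span YZ, ΣM about Z: R_Y^{YZ}·5 = 163.2 + 29.34, so R_Y^{YZ} = 38.52 kN and R_Z = 116.2 − 38.52 = 77.68 kN.
R_Y = 6.521 + 38.52 = 45.04 kN.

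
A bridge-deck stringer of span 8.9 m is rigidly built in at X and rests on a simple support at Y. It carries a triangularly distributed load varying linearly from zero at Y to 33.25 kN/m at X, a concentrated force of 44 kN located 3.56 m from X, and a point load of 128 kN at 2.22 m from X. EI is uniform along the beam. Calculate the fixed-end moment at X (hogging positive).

M_X = 437.4 kN·m

Take the reaction at Y as the redundant and release it; the primary structure is a cantilever fixed at X.
Downward deflection at the released point Y due to the loads:
  triangular load, peak 33.25 at the fixed end: w₀L⁴/(30EI) = 6954/EI
  point load 44 at a = 3.56: Pa²(3L − a)/(6EI) = 2151/EI
  point load 128 at a = 2.22: Pa²(3L − a)/(6EI) = 2574/EI
  δ_0 = 11678/EI
Tip deflection under a unit load at Y: L³/(3EI) = 235/EI.
Compatibility at Y: δ_0 − R_Y·δ_{YY} = 0, so R_Y = 11678/235 = 49.7 kN.
Moment equilibrium about X: M_X = Σ(load moments about X) − R_Y·L = 879.8 − 49.7×8.9 = 437.4 kN·m.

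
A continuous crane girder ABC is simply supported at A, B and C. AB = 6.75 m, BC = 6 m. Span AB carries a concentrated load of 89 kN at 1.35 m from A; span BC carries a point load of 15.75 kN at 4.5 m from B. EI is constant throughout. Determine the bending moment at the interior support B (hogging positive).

M_B = 35.74 kN·m

Take M_B as the redundant. Released structure: two simple spans AB and BC with a hinge at B.
Rotations at B on the released spans (each span's end-slope, ×1/EI):
  span AB: point load 89 at a = 1.35: Pab(L + a)/(6LEI) = 129.8/EI
  span BC: point load 15.75 at a = 4.5: Pab(L + b)/(6LEI) = 22.15/EI
  relative rotation θ_0 = (129.8 + 22.15)/EI = 151.9/EI
A unit hogging moment at B produces rotation L₁/(3EI) + L₂/(3EI) = 4.25/EI.
Compatibility: M_B·(L₁+L₂)/(3EI) = θ_0, giving M_B = 35.74 kN·m (hogging).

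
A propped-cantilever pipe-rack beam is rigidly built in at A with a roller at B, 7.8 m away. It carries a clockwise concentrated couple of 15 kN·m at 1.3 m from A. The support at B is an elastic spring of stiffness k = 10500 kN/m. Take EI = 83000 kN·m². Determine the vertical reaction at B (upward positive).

Remove the prop at B; the released (primary) structure is a cantilever built in at A.
Free-end deflection of the primary structure under the applied loading (downward +):
  clockwise couple 15 at a = 1.3: M₀a(2L − a)/(2EI) = 139.4/EI
Tip deflection under a unit load at B: L³/(3EI) = 158.2/EI.
With EI = 83000 kN·m²: δ_0 = 0.00168 m and δ_{BB} = 0.001906 m/kN.
Compatibility — the spring shortens by R_B/k under the reaction it provides: δ_0 − R_B·δ_{BB} = R_B/k. With 1/k = 0.000095 m/kN, R_B = δ_0 / (δ_{BB} + 1/k) = 0.00168 / (0.001906 + 0.000095) = 0.8395 kN.

R_B = 0.8395 kN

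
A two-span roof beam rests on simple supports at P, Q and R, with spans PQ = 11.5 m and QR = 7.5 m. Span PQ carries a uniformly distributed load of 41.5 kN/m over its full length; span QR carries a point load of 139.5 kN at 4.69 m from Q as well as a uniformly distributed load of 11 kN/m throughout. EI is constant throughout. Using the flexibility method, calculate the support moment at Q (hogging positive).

M_Q = 512.3 kN·m

Take M_Q as the redundant. Released structure: two simple spans PQ and QR with a hinge at Q.
Rotations at Q on the released spans (each span's end-slope, ×1/EI):
  span PQ: UDL 41.5: wL³/(24EI) = 2630/EI
  span QR: point load 139.5 at a = 4.69: Pab(L + b)/(6LEI) = 421.2/EI
  span QR: UDL 11: wL³/(24EI) = 193.4/EI
  relative rotation θ_0 = (2630 + 614.6)/EI = 3244/EI
A unit hogging moment at Q produces rotation L₁/(3EI) + L₂/(3EI) = 6.333/EI.
Slope continuity at Q: θ_0 = M_Q·6.333/EI, so M_Q = 3244/6.333 = 512.3 kN·m (hogging).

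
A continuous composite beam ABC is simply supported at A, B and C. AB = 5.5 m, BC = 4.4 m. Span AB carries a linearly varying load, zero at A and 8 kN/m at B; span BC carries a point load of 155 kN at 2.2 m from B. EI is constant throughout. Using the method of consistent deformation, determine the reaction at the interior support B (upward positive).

Release continuity at B by inserting a hinge; the redundant is the internal moment M_B. The primary structure is two simply-supported spans AB and BC.
Discontinuity in slope at B on the released structure — sum the simple-span end rotations:
  span AB: triangular load, peak 8: w₀L³/(45EI) = 29.58/EI
  span BC: point load 155 at a = 2.2: Pab(L + b)/(6LEI) = 187.6/EI
  relative rotation θ_0 = (29.58 + 187.6)/EI = 217.1/EI
A unit hogging moment at B produces rotation L₁/(3EI) + L₂/(3EI) = 3.3/EI.
Compatibility: M_B·(L₁+L₂)/(3EI) = θ_0, giving M_B = 65.8 kN·m (hogging).
Span AB, ΣM about A with M_B applied at B: R_B^{AB}·5.5 = 80.67 + 65.8, so R_B^{AB} = 26.63 kN and R_A = 22 − 26.63 = -4.63 kN.
Span BC, ΣM about C: R_B^{BC}·4.4 = 341 + 65.8, so R_B^{BC} = 92.45 kN and R_C = 155 − 92.45 = 62.55 kN.
R_B = 26.63 + 92.45 = 119.1 kN.

R_B = 119.1 kN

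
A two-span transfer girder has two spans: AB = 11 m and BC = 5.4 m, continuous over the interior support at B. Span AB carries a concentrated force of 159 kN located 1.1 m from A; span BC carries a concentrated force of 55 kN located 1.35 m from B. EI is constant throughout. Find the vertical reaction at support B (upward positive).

Release continuity at B by inserting a hinge; the redundant is the internal moment M_B. The primary structure is two simply-supported spans AB and BC.
Discontinuity in slope at B on the released structure — sum the simple-span end rotations:
  span AB: point load 159 at a = 1.1: Pab(L + a)/(6LEI) = 317.4/EI
  span BC: point load 55 at a = 1.35: Pab(L + b)/(6LEI) = 87.71/EI
  relative rotation θ_0 = (317.4 + 87.71)/EI = 405.2/EI
A unit hogging moment at B produces rotation L₁/(3EI) + L₂/(3EI) = 5.467/EI.
Compatibility: M_B·(L₁+L₂)/(3EI) = θ_0, giving M_B = 74.11 kN·m (hogging).
Span AB, ΣM about A with M_B applied at B: R_B^{AB}·11 = 174.9 + 74.11, so R_B^{AB} = 22.64 kN and R_A = 159 − 22.64 = 136.4 kN.
Span BC, ΣM about C: R_B^{BC}·5.4 = 222.8 + 74.11, so R_B^{BC} = 54.97 kN and R_C = 55 − 54.97 = 0.02536 kN.
R_B = 22.64 + 54.97 = 77.61 kN.

R_B = 77.61 kN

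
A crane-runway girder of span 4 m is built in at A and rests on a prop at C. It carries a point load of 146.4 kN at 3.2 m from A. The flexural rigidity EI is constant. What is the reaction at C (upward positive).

Choose R_C as the redundant. The primary structure is the cantilever fixed at A.
Primary-structure tip deflection at C by superposition:
  point load 146.4 at a = 3.2: Pa²(3L − a)/(6EI) = 2199/EI
Tip deflection under a unit load at C: L³/(3EI) = 21.33/EI.
Compatibility at C: δ_0 − R_C·δ_{CC} = 0, so R_C = 2199/21.33 = 103.1 kN.

R_C = 103.1 kN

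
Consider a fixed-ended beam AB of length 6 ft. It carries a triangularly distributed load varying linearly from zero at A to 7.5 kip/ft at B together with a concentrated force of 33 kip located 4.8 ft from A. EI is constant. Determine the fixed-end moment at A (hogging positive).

Release both end moments; the primary structure is a simply-supported span AB with redundants M_A and M_B.
Simple-span end rotations at A and B under the given loads:
  at A: triangular load, peak 7.5: 7w₀L³/(360EI) = 31.5/EI
  at B: triangular load, peak 7.5: w₀L³/(45EI) = 36/EI
  at A: point load 33 at a = 4.8: Pab(L + b)/(6LEI) = 38.02/EI
  at B: point load 33 at a = 4.8: Pab(L + a)/(6LEI) = 57.02/EI
  θ_A0 = 69.52/EI,  θ_B0 = 93.02/EI
Flexibility coefficients: a unit moment at one end gives L/(3EI) there and L/(6EI) at the far end, so f₁₁ = f₂₂ = 2/EI and f₁₂ = f₂₁ = 1/EI.
Compatibility — zero rotation at each built-in end:
  2 M_A + 1 M_B = 69.52
  1 M_A + 2 M_B = 93.02
Solving the pair gives M_A = 15.34 kip·ft and M_B = 38.84 kip·ft (hogging).

M_A = 15.34 kip·ft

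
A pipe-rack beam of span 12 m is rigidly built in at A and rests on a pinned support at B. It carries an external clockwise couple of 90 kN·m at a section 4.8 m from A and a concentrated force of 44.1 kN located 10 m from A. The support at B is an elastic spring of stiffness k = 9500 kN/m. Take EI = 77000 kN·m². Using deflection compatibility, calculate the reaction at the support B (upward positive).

Release the roller at B. Primary structure: cantilever fixed at A.
Deflection at B on the released cantilever, summing each load's contribution:
  clockwise couple 90 at a = 4.8: M₀a(2L − a)/(2EI) = 4147/EI
  point load 44.1 at a = 10: Pa²(3L − a)/(6EI) = 19110/EI
  δ_0 = 23257/EI
Tip deflection under a unit load at B: L³/(3EI) = 576/EI.
With EI = 77000 kN·m²: δ_0 = 0.30204 m and δ_{BB} = 0.007481 m/kN.
Compatibility — the spring shortens by R_B/k under the reaction it provides: δ_0 − R_B·δ_{BB} = R_B/k. With 1/k = 0.000105 m/kN, R_B = δ_0 / (δ_{BB} + 1/k) = 0.30204 / (0.007481 + 0.000105) = 39.82 kN.

R_B = 39.82 kN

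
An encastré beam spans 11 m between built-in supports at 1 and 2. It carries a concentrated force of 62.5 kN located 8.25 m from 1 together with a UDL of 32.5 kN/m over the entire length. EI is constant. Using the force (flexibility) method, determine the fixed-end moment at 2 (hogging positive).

M_2 = 424.4 kN·m

Release both end moments; the primary structure is a simply-supported span 12 with redundants M_1 and M_2.
End rotations of the released simple span under the applied load (×1/EI):
  at 1: point load 62.5 at a = 8.25: Pab(L + b)/(6LEI) = 295.4/EI
  at 2: point load 62.5 at a = 8.25: Pab(L + a)/(6LEI) = 413.6/EI
  at 1: UDL 32.5: wL³/(24EI) = 1802/EI
  at 2: UDL 32.5: wL³/(24EI) = 1802/EI
  θ_10 = 2098/EI,  θ_20 = 2216/EI
Flexibility coefficients: a unit moment at one end gives L/(3EI) there and L/(6EI) at the far end, so f₁₁ = f₂₂ = 3.667/EI and f₁₂ = f₂₁ = 1.833/EI.
Compatibility — zero rotation at each built-in end:
  3.667 M_1 + 1.833 M_2 = 2098
  1.833 M_1 + 3.667 M_2 = 2216
Solving the pair gives M_1 = 359.9 kN·m and M_2 = 424.4 kN·m (hogging).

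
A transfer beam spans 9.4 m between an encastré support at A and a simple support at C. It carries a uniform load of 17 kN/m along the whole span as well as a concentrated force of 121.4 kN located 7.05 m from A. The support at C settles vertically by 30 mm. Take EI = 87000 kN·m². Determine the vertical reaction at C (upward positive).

Take the reaction at C as the redundant and release it; the primary structure is a cantilever fixed at A.
Downward deflection at the released point C due to the loads:
  UDL 17: wL⁴/(8EI) = 16591/EI
  point load 121.4 at a = 7.05: Pa²(3L − a)/(6EI) = 21269/EI
  δ_0 = 37860/EI
Tip deflection under a unit load at C: L³/(3EI) = 276.9/EI.
With EI = 87000 kN·m²: δ_0 = 0.43518 m and δ_{CC} = 0.003182 m/kN.
Compatibility — the beam at C must follow the support down by 0.03 m: δ_0 − R_C·δ_{CC} = 0.03, so R_C = (0.43518 − 0.03)/0.003182 = 127.3 kN.

R_C = 127.3 kN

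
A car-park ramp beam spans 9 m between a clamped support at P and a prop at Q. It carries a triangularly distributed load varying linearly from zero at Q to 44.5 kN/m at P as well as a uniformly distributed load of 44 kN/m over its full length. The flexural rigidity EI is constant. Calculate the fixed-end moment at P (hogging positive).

M_P = 685.8 kN·m

Choose R_Q as the redundant. The primary structure is the cantilever fixed at P.
Downward deflection at the released point Q due to the loads:
  triangular load, peak 44.5 at the fixed end: w₀L⁴/(30EI) = 9732/EI
  UDL 44: wL⁴/(8EI) = 36086/EI
  δ_0 = 45818/EI
Tip deflection under a unit load at Q: L³/(3EI) = 243/EI.
The prop prevents deflection at Q: R_Q = δ_0/δ_{QQ} = 45818/243 = 188.6 kN.
Moment equilibrium about P: M_P = Σ(load moments about P) − R_Q·L = 2383 − 188.6×9 = 685.8 kN·m.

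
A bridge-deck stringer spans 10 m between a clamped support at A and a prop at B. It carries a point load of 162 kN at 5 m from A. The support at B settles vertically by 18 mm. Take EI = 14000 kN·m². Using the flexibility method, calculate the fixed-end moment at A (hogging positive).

Remove the prop at B; the released (primary) structure is a cantilever built in at A.
Downward deflection at the released point B due to the loads:
  point load 162 at a = 5: Pa²(3L − a)/(6EI) = 16875/EI
Flexibility coefficient — unit upward force at B: δ_{BB} = L³/(3EI) = 333.3/EI.
With EI = 14000 kN·m²: δ_0 = 1.2054 m and δ_{BB} = 0.02381 m/kN.
Compatibility — the beam at B must follow the support down by 0.018 m: δ_0 − R_B·δ_{BB} = 0.018, so R_B = (1.2054 − 0.018)/0.02381 = 49.87 kN.
Moment equilibrium about A: M_A = Σ(load moments about A) − R_B·L = 810 − 49.87×10 = 311.3 kN·m.

M_A = 311.3 kN·m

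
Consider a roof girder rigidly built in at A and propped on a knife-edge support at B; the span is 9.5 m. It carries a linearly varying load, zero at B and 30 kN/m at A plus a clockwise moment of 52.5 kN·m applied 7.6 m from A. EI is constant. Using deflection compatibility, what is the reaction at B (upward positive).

R_B = 36.46 kN

Remove the prop at B; the released (primary) structure is a cantilever built in at A.
Primary-structure tip deflection at B by superposition:
  triangular load, peak 30 at the fixed end: w₀L⁴/(30EI) = 8145/EI
  clockwise couple 52.5 at a = 7.6: M₀a(2L − a)/(2EI) = 2274/EI
  δ_0 = 10419/EI
Tip deflection under a unit load at B: L³/(3EI) = 285.8/EI.
Compatibility at B: δ_0 − R_B·δ_{BB} = 0, so R_B = 10419/285.8 = 36.46 kN.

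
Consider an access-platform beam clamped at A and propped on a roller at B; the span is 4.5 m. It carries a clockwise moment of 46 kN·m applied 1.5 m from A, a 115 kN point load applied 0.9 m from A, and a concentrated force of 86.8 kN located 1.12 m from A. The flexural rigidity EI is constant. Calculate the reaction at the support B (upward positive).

Release the roller at B. Primary structure: cantilever fixed at A.
Free-end deflection of the primary structure under the applied loading (downward +):
  clockwise couple 46 at a = 1.5: M₀a(2L − a)/(2EI) = 258.8/EI
  point load 115 at a = 0.9: Pa²(3L − a)/(6EI) = 195.6/EI
  point load 86.8 at a = 1.12: Pa²(3L − a)/(6EI) = 224.7/EI
  δ_0 = 679/EI
Flexibility coefficient — unit upward force at B: δ_{BB} = L³/(3EI) = 30.38/EI.
The prop prevents deflection at B: R_B = δ_0/δ_{BB} = 679/30.38 = 22.35 kN.

R_B = 22.35 kN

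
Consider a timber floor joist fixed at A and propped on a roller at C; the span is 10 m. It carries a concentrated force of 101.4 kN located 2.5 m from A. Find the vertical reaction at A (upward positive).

R_A = 92.69 kN

Take the reaction at C as the redundant and release it; the primary structure is a cantilever fixed at A.
Free-end deflection of the primary structure under the applied loading (downward +):
  point load 101.4 at a = 2.5: Pa²(3L − a)/(6EI) = 2905/EI
Flexibility coefficient — unit upward force at C: δ_{CC} = L³/(3EI) = 333.3/EI.
The prop prevents deflection at C: R_C = δ_0/δ_{CC} = 2905/333.3 = 8.714 kN.
Vertical equilibrium: R_A = ΣP − R_C = 101.4 − 8.714 = 92.69 kN.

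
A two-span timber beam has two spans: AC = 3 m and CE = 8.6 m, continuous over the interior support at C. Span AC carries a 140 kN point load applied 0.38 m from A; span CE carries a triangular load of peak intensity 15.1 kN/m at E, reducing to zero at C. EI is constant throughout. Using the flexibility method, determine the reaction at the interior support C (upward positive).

R_C = 64.14 kN

Take M_C as the redundant. Released structure: two simple spans AC and CE with a hinge at C.
Rotations at C on the released spans (each span's end-slope, ×1/EI):
  span AC: point load 140 at a = 0.38: Pab(L + a)/(6LEI) = 26.17/EI
  span CE: triangular load, peak 15.1: 7w₀L³/(360EI) = 186.8/EI
  relative rotation θ_0 = (26.17 + 186.8)/EI = 212.9/EI
A unit hogging moment at C produces rotation L₁/(3EI) + L₂/(3EI) = 3.867/EI.
Slope continuity at C: θ_0 = M_C·3.867/EI, so M_C = 212.9/3.867 = 55.07 kN·m (hogging).
Span AC, ΣM about A with M_C applied at C: R_C^{AC}·3 = 53.2 + 55.07, so R_C^{AC} = 36.09 kN and R_A = 140 − 36.09 = 103.9 kN.
Span CE, ΣM about E: R_C^{CE}·8.6 = 186.1 + 55.07, so R_C^{CE} = 28.05 kN and R_E = 64.93 − 28.05 = 36.88 kN.
R_C = 36.09 + 28.05 = 64.14 kN.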